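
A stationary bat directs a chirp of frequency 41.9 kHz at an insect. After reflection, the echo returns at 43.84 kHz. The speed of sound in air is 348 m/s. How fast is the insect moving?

Double Doppler shift off a moving reflector: f₂ = f₀ · (v + u)/(v − u) (u > 0 toward emitter).
Rearranging, u = v · (f₂ − f₀)/(f₂ + f₀) = 348 × 1.94/85.74 ≈ 7.9 m/s.
So the insect is moving at 7.9 m/s toward the emitter.

7.9 m/s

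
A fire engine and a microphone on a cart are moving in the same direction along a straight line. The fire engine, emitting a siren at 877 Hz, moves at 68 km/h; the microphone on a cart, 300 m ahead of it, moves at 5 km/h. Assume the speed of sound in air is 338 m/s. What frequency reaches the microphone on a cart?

925 Hz

68 km/h = 18.89 m/s; 5 km/h = 1.389 m/s.
The microphone on a cart is ahead, so the fire engine is moving toward it while the microphone on a cart is moving away from the fire engine.
With source approaching and observer receding, f' = f · (v − v_o)/(v − v_s).
f' = 877 × (338 − 1.389)/(338 − 18.89) = 877 × 336.61/319.11 ≈ 925 Hz.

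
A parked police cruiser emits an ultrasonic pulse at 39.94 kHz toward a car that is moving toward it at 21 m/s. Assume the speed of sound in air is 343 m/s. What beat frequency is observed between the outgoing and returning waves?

5210 Hz

The car first receives the wave as a moving observer: f₁ = f₀ · (v + u)/v = 39.94 × (343 + 21)/343 ≈ 42.39 kHz.
On reflection it acts as a source moving toward the stationary detector: f₂ = f₁ · v/(v − u) = 42.39 × 343/322 ≈ 45.15 kHz.
Beat frequency (with f₀ = 39940 Hz): |f₂ − f₀| = 2u·f₀/(v − u) = 2 × 21 × 39940/322 ≈ 5210 Hz.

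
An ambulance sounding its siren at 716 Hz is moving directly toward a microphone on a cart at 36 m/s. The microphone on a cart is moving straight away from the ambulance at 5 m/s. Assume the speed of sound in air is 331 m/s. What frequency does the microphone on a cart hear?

791 Hz

General Doppler shift: f' = f · (v − v_o)/(v − v_s).
f' = 716 × (331 − 5)/(331 − 36) = 716 × 326/295 ≈ 791 Hz.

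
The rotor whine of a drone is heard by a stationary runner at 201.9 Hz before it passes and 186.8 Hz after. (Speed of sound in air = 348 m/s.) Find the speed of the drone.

13.5 m/s

f₁/f₂ = (v + v_s)/(v − v_s), so v_s = v · (f₁ − f₂)/(f₁ + f₂).
v_s = 348 × (201.9 − 186.8)/(201.9 + 186.8) = 348 × 15.1/388.7 ≈ 13.5 m/s.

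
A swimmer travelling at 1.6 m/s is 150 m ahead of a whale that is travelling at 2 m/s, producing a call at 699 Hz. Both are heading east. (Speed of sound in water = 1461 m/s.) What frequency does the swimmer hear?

The swimmer is ahead, so the whale is moving toward it while the swimmer is moving away from the whale.
General Doppler shift: f' = f · (v − v_o)/(v − v_s).
f' = 699 × (1461 − 1.6)/(1461 − 2) = 699 × 1459.4/1459 ≈ 699 Hz.

699 Hz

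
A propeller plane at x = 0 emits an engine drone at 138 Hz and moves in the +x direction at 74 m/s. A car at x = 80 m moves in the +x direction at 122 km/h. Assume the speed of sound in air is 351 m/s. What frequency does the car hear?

122 km/h = 33.89 m/s.
The observer lies on the +x side, so the source is heading toward the observer and the observer is heading away from the source.
With source approaching and observer receding, f' = f · (v − v_o)/(v − v_s).
f' = 138 × (351 − 33.89)/(351 − 74) = 138 × 317.11/277 ≈ 158 Hz.

158 Hz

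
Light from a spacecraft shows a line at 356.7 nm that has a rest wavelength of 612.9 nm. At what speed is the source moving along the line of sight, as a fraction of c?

λ'/λ₀ = 0.5820 < 1 (blueshift), so the source is approaching.
λ'/λ₀ = √((1 − β)/(1 + β)) for an approaching source ⇒ β = (1 − r²)/(1 + r²) with r = λ'/λ₀.
β = (1 − 0.3387)/(1 + 0.3387) ≈ 0.494.

0.494c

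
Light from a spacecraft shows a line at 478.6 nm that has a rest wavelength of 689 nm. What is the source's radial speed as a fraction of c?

0.349c

λ'/λ₀ = 0.6946 < 1 (blueshift), so the source is approaching.
λ'/λ₀ = √((1 − β)/(1 + β)) for an approaching source ⇒ β = (1 − r²)/(1 + r²) with r = λ'/λ₀.
β = (1 − 0.4825)/(1 + 0.4825) ≈ 0.349.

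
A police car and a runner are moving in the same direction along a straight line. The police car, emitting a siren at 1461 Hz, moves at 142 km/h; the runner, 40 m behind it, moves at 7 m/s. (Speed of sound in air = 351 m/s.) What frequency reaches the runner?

1340 Hz

142 km/h = 39.44 m/s.
The runner is behind, so the police car is moving away from it while the runner is moving toward the police car.
General Doppler shift: f' = f · (v + v_o)/(v + v_s).
f' = 1461 × (351 + 7)/(351 + 39.44) = 1461 × 358/390.44 ≈ 1340 Hz.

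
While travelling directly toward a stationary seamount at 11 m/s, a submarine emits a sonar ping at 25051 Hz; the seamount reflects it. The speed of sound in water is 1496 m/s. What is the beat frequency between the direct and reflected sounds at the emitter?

371 Hz

The seamount receives the sound from a moving source: f₁ = f₀ · v/(v − v_e) = 25051 × 1496/1485 ≈ 25237 Hz.
On the return leg the submarine is a moving observer: f₂ = f₁ · (v + v_e)/v = 25237 × 1507/1496 ≈ 25422 Hz.
Equivalently f₂ = f₀ · (v + v_e)/(v − v_e).
Beat against the emitted tone: |f₂ − f₀| = 2v_e·f₀/(v − v_e) = 2 × 11 × 25051/1485 ≈ 371 Hz.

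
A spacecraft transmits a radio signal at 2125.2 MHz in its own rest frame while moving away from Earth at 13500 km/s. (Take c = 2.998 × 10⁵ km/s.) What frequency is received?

2031.6 MHz

β = v/c = 13500/299800 = 0.0450.
Relativistic Doppler for frequency: f' = f₀ · √((1 − β)/(1 + β)).
f' = 2125.2 × √(0.9550/1.0450) = 2125.2 × 0.95594 ≈ 2031.6 MHz.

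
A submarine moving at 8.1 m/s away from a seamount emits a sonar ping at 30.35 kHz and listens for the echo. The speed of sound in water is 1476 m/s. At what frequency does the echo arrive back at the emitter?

The seamount receives the sound from a moving source: f₁ = f₀ · v/(v + v_e) = 30.35 × 1476/1484.1 ≈ 30.2 kHz.
On the return leg the submarine is a moving observer: f₂ = f₁ · (v − v_e)/v = 30.2 × 1467.9/1476 ≈ 30.0 kHz.

30.0 kHz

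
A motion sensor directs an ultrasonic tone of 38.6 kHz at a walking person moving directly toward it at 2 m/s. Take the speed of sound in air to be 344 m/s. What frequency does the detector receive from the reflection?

39.1 kHz

At the walking person (a moving observer), f₁ = f₀ · (v + u)/v = 38.6 × 346/344 ≈ 38.8 kHz.
The reflection then acts as a moving source: f₂ = f₁ · v/(v − u) ≈ 39.1 kHz.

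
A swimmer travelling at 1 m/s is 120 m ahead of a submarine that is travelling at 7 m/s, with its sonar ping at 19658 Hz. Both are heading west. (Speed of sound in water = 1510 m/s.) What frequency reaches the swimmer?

The swimmer is ahead, so the submarine is moving toward it while the swimmer is moving away from the submarine.
With source approaching and observer receding, f' = f · (v − v_o)/(v − v_s).
f' = 19658 × (1510 − 1)/(1510 − 7) = 19658 × 1509/1503 ≈ 19736 Hz.

19736 Hz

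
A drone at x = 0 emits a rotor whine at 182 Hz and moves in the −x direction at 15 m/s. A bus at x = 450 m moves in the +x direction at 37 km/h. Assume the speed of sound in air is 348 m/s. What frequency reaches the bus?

169 Hz

37 km/h = 10.28 m/s.
The observer lies on the +x side, so the source is heading away from the observer and the observer is heading away from the source.
With source receding and observer receding, f' = f · (v − v_o)/(v + v_s).
f' = 182 × (348 − 10.28)/(348 + 15) = 182 × 337.72/363 ≈ 169 Hz.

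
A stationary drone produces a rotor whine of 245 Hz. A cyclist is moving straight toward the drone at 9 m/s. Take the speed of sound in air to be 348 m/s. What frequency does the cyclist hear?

251 Hz

Only the observer moves, toward the source, so f' = f · (v + v_o)/v.
f' = 245 × (348 + 9)/348 = 245 × 357/348 ≈ 251 Hz.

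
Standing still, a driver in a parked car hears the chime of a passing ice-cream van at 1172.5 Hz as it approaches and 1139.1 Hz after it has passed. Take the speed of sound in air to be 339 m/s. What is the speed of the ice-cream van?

4.9 m/s

f₁/f₂ = (v + v_s)/(v − v_s), so v_s = v · (f₁ − f₂)/(f₁ + f₂).
v_s = 339 × (1172.5 − 1139.1)/(1172.5 + 1139.1) = 339 × 33.4/2311.6 ≈ 4.9 m/s.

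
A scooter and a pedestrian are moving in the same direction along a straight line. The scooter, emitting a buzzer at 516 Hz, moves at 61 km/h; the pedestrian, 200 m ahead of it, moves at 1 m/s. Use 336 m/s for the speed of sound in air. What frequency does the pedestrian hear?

61 km/h = 16.94 m/s.
The pedestrian is ahead, so the scooter is moving toward it while the pedestrian is moving away from the scooter.
Both move, so f' = f · (v − v_o)/(v − v_s).
f' = 516 × (336 − 1)/(336 − 16.94) = 516 × 335/319.06 ≈ 542 Hz.

542 Hz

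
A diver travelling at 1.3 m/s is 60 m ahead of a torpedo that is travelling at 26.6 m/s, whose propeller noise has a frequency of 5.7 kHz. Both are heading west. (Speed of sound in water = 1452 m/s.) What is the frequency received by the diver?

The diver is ahead, so the torpedo is moving toward it while the diver is moving away from the torpedo.
General Doppler shift: f' = f · (v − v_o)/(v − v_s).
f' = 5.7 × (1452 − 1.3)/(1452 − 26.6) = 5.7 × 1450.7/1425.4 ≈ 5.80 kHz.

5.80 kHz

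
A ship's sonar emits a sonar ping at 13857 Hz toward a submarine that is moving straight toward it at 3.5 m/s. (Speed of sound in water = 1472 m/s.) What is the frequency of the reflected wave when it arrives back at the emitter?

The submarine first receives the wave as a moving observer: f₁ = f₀ · (v + u)/v = 13857 × (1472 + 3.5)/1472 ≈ 13890 Hz.
On reflection it acts as a source moving toward the stationary detector: f₂ = f₁ · v/(v − u) = 13890 × 1472/1468.5 ≈ 13923 Hz.

13923 Hz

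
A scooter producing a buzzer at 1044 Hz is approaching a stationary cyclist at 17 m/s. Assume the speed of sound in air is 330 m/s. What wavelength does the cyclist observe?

Moving source, stationary observer: f' = f · v/(v − v_s) since the source is approaching.
f' = 1044 × 330/(330 − 17) ≈ 1101 Hz.
λ' = v/f' = 330/1100.7 ≈ 30.0 cm.

30.0 cm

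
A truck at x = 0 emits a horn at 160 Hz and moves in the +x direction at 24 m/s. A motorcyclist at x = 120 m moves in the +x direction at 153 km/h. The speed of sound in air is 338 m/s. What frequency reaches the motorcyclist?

153 km/h = 42.5 m/s.
The observer lies on the +x side, so the source is heading toward the observer and the observer is heading away from the source.
Both move, so f' = f · (v − v_o)/(v − v_s).
f' = 160 × (338 − 42.5)/(338 − 24) = 160 × 295.5/314 ≈ 151 Hz.

151 Hz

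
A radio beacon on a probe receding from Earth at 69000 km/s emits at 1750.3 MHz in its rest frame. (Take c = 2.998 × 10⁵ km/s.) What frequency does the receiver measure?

β = v/c = 69000/299800 = 0.2302.
Relativistic Doppler for frequency: f' = f₀ · √((1 − β)/(1 + β)).
f' = 1750.3 × √(0.7698/1.2302) = 1750.3 × 0.79108 ≈ 1384.6 MHz.

1384.6 MHz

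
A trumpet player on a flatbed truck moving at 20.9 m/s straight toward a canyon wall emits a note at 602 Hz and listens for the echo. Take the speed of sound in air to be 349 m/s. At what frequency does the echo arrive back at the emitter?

679 Hz

The canyon wall receives the sound from a moving source: f₁ = f₀ · v/(v − v_e) = 602 × 349/328.1 ≈ 640 Hz.
On the return leg the trumpet player on a flatbed truck is a moving observer: f₂ = f₁ · (v + v_e)/v = 640 × 369.9/349 ≈ 679 Hz.
Equivalently f₂ = f₀ · (v + v_e)/(v − v_e).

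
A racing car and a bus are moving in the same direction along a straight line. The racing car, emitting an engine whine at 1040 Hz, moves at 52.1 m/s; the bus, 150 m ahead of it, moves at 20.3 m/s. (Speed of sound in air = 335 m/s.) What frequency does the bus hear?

1157 Hz

The bus is ahead, so the racing car is moving toward it while the bus is moving away from the racing car.
Both move, so f' = f · (v − v_o)/(v − v_s).
f' = 1040 × (335 − 20.3)/(335 − 52.1) = 1040 × 314.7/282.9 ≈ 1157 Hz.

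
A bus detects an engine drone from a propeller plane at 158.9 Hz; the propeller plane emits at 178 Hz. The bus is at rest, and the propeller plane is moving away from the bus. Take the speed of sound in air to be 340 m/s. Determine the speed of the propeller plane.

f' = f · v/(v + v_s) ⇒ v_s = v · |1 − f/f'|.
v_s = 340 × |1 − 178/158.9| = 340 × 0.1202 ≈ 41 m/s.

41 m/s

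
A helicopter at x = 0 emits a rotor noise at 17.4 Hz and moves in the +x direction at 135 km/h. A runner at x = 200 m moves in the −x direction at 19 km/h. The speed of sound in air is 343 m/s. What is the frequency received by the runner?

135 km/h = 37.5 m/s; 19 km/h = 5.278 m/s.
The observer lies on the +x side, so the source is heading toward the observer and the observer is heading toward the source.
General Doppler shift: f' = f · (v + v_o)/(v − v_s).
f' = 17.4 × (343 + 5.278)/(343 − 37.5) = 17.4 × 348.28/305.5 ≈ 19.8 Hz.

19.8 Hz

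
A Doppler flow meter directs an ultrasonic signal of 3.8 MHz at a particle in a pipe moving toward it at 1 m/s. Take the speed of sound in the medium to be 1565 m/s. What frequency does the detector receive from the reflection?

The particle in a pipe first receives the wave as a moving observer: f₁ = f₀ · (v + u)/v = 3.8 × (1565 + 1)/1565 ≈ 3.802 MHz.
On reflection it acts as a source moving toward the stationary detector: f₂ = f₁ · v/(v − u) = 3.802 × 1565/1564 ≈ 3.805 MHz.
Equivalently f₂ = f₀ · (v + u)/(v − u).

3.805 MHz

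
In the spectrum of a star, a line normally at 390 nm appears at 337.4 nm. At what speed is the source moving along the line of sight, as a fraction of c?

λ'/λ₀ = 0.8651 < 1 (blueshift), so the source is approaching.
λ'/λ₀ = √((1 − β)/(1 + β)) for an approaching source ⇒ β = (1 − r²)/(1 + r²) with r = λ'/λ₀.
β = (1 − 0.7484)/(1 + 0.7484) ≈ 0.144.

0.144c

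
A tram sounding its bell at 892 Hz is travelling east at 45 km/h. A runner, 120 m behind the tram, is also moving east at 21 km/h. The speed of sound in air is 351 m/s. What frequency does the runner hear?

45 km/h = 12.5 m/s; 21 km/h = 5.833 m/s.
The runner is behind, so the tram is moving away from it while the runner is moving toward the tram.
Both move, so f' = f · (v + v_o)/(v + v_s).
f' = 892 × (351 + 5.833)/(351 + 12.5) = 892 × 356.83/363.5 ≈ 876 Hz.

876 Hz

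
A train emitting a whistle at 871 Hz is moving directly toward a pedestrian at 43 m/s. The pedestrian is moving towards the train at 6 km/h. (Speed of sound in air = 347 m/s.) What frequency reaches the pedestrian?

999 Hz

6 km/h = 1.667 m/s.
Both move, so f' = f · (v + v_o)/(v − v_s).
f' = 871 × (347 + 1.667)/(347 − 43) = 871 × 348.67/304 ≈ 999 Hz.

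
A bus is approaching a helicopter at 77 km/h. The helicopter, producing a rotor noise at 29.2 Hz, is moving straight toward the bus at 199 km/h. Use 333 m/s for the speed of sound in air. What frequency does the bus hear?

199 km/h = 55.28 m/s; 77 km/h = 21.39 m/s.
General Doppler shift: f' = f · (v + v_o)/(v − v_s).
f' = 29.2 × (333 + 21.39)/(333 − 55.28) = 29.2 × 354.39/277.72 ≈ 37.3 Hz.

37.3 Hz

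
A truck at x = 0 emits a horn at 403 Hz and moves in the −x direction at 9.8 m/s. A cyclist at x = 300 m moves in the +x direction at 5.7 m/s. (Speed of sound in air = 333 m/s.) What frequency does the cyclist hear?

The observer lies on the +x side, so the source is heading away from the observer and the observer is heading away from the source.
General Doppler shift: f' = f · (v − v_o)/(v + v_s).
f' = 403 × (333 − 5.7)/(333 + 9.8) = 403 × 327.3/342.8 ≈ 385 Hz.

385 Hz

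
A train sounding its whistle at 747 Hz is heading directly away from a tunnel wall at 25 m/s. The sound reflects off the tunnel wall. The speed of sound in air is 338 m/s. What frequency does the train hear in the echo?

644 Hz

The tunnel wall receives the sound from a moving source: f₁ = f₀ · v/(v + v_e) = 747 × 338/363 ≈ 696 Hz.
On the return leg the train is a moving observer: f₂ = f₁ · (v − v_e)/v = 696 × 313/338 ≈ 644 Hz.
Equivalently f₂ = f₀ · (v − v_e)/(v + v_e).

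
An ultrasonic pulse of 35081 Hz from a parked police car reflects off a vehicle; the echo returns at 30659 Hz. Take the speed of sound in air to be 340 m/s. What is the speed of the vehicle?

Double Doppler shift off a moving reflector: f₂ = f₀ · (v + u)/(v − u) (u > 0 toward emitter).
Rearranging, u = v · (f₂ − f₀)/(f₂ + f₀) = 340 × -4422/65740 ≈ -22.9 m/s.
So the vehicle is moving at 22.9 m/s away from the emitter.

22.9 m/s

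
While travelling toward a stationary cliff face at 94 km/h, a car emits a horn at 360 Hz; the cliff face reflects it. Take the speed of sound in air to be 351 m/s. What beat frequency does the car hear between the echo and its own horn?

57.9 Hz

94 km/h = 26.11 m/s.
The cliff face receives the sound from a moving source: f₁ = f₀ · v/(v − v_e) = 360 × 351/324.89 ≈ 388.9 Hz.
On the return leg the car is a moving observer: f₂ = f₁ · (v + v_e)/v = 388.9 × 377.11/351 ≈ 417.9 Hz.
Beat against the emitted tone: |f₂ − f₀| = 2v_e·f₀/(v − v_e) = 2 × 26.11 × 360/324.89 ≈ 57.9 Hz.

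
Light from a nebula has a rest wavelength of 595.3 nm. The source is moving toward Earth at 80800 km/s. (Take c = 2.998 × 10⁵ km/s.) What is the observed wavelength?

451.6 nm

β = v/c = 80800/299800 = 0.2695.
Relativistic Doppler for wavelength: λ' = λ₀ · √((1 − β)/(1 + β)).
λ' = 595.3 × √(0.7305/1.2695) = 595.3 × 0.75856 ≈ 451.6 nm.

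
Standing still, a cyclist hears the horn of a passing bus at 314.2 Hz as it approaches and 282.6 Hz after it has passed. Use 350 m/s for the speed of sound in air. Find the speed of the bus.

f₁/f₂ = (v + v_s)/(v − v_s), so v_s = v · (f₁ − f₂)/(f₁ + f₂).
v_s = 350 × (314.2 − 282.6)/(314.2 + 282.6) = 350 × 31.6/596.8 ≈ 18.5 m/s.

18.5 m/s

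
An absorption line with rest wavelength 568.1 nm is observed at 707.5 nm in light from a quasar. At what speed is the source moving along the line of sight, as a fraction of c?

λ'/λ₀ = 1.2454 > 1 (redshift), so the source is receding.
λ'/λ₀ = √((1 + β)/(1 − β)) for a receding source ⇒ β = (r² − 1)/(r² + 1) with r = λ'/λ₀.
β = (1.5510 − 1)/(1.5510 + 1) ≈ 0.216.

0.216c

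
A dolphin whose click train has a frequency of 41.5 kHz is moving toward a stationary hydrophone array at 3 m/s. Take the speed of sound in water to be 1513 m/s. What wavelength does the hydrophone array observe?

Moving source, stationary observer: f' = f · v/(v − v_s) since the source is approaching.
f' = 41.5 × 1513/(1513 − 3) ≈ 41.6 kHz.
λ' = v/f' = 1513/41582.5 ≈ 3.6 cm.

3.6 cm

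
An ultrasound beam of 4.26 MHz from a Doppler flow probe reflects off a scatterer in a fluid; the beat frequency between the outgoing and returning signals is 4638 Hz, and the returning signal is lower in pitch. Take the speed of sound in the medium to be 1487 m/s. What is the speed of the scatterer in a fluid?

0.81 m/s

Double Doppler shift off a moving reflector: f₂ = f₀ · (v + u)/(v − u) (u > 0 toward emitter).
Returning signal is lower, so f₂ = f₀ − Δf = 4260000 − 4638 = 4255362 Hz.
Rearranging, u = v · (f₂ − f₀)/(f₂ + f₀) = 1487 × -4638/8515362 ≈ -0.81 m/s.
So the scatterer in a fluid is moving at 0.81 m/s away from the emitter.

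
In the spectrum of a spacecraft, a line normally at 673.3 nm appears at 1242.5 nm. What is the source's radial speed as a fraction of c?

λ'/λ₀ = 1.8454 > 1 (redshift), so the source is receding.
λ'/λ₀ = √((1 + β)/(1 − β)) for a receding source ⇒ β = (r² − 1)/(r² + 1) with r = λ'/λ₀.
β = (3.4055 − 1)/(3.4055 + 1) ≈ 0.546.

0.546c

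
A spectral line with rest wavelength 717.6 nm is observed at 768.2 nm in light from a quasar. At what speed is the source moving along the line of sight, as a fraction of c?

0.068c

λ'/λ₀ = 1.0705 > 1 (redshift), so the source is receding.
λ'/λ₀ = √((1 + β)/(1 − β)) for a receding source ⇒ β = (r² − 1)/(r² + 1) with r = λ'/λ₀.
β = (1.1460 − 1)/(1.1460 + 1) ≈ 0.068.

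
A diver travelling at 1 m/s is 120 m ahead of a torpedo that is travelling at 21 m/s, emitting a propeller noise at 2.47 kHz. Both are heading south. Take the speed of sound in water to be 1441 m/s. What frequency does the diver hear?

The diver is ahead, so the torpedo is moving toward it while the diver is moving away from the torpedo.
With source approaching and observer receding, f' = f · (v − v_o)/(v − v_s).
f' = 2.47 × (1441 − 1)/(1441 − 21) = 2.47 × 1440/1420 ≈ 2.50 kHz.

2.50 kHz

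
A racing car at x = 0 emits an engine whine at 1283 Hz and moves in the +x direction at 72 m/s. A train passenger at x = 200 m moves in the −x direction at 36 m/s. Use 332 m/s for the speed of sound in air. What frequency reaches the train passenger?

1816 Hz

The observer lies on the +x side, so the source is heading toward the observer and the observer is heading toward the source.
General Doppler shift: f' = f · (v + v_o)/(v − v_s).
f' = 1283 × (332 + 36)/(332 − 72) = 1283 × 368/260 ≈ 1816 Hz.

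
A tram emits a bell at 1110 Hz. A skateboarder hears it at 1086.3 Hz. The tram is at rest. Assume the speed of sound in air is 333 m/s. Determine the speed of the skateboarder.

f' < f, so the skateboarder is receding.
f' = f · (v − v_o)/v ⇒ v_o = v · |f'/f − 1|.
v_o = 333 × |1086.3/1110 − 1| = 333 × 0.02135 ≈ 7.1 m/s.

7.1 m/s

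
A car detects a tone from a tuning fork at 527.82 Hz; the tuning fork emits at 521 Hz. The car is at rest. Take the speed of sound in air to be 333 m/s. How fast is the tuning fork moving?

f' > f, so the tuning fork is approaching.
f' = f · v/(v − v_s) ⇒ v_s = v · |1 − f/f'|.
v_s = 333 × |1 − 521/527.82| = 333 × 0.01292 ≈ 4.3 m/s.

4.3 m/s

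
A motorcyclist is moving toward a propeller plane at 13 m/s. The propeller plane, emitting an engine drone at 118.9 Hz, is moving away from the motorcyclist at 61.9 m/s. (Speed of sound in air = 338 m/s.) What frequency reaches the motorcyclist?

104 Hz

General Doppler shift: f' = f · (v + v_o)/(v + v_s).
f' = 118.9 × (338 + 13)/(338 + 61.9) = 118.9 × 351/399.9 ≈ 104 Hz.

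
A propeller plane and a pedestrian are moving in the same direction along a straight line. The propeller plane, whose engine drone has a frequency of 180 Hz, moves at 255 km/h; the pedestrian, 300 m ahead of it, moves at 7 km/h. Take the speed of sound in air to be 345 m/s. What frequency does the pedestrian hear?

225 Hz

255 km/h = 70.83 m/s; 7 km/h = 1.944 m/s.
The pedestrian is ahead, so the propeller plane is moving toward it while the pedestrian is moving away from the propeller plane.
With source approaching and observer receding, f' = f · (v − v_o)/(v − v_s).
f' = 180 × (345 − 1.944)/(345 − 70.83) = 180 × 343.06/274.17 ≈ 225 Hz.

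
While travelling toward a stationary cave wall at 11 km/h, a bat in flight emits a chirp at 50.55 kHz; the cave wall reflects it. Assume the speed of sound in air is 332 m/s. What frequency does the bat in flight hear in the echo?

51.5 kHz

11 km/h = 3.056 m/s.
The cave wall receives the sound from a moving source: f₁ = f₀ · v/(v − v_e) = 50.55 × 332/328.94 ≈ 51.0 kHz.
On the return leg the bat in flight is a moving observer: f₂ = f₁ · (v + v_e)/v = 51.0 × 335.06/332 ≈ 51.5 kHz.
Equivalently f₂ = f₀ · (v + v_e)/(v − v_e).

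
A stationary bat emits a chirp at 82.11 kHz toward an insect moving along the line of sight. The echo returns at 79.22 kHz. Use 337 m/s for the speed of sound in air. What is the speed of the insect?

6.0 m/s

Double Doppler shift off a moving reflector: f₂ = f₀ · (v + u)/(v − u) (u > 0 toward emitter).
Rearranging, u = v · (f₂ − f₀)/(f₂ + f₀) = 337 × -2.89/161.33 ≈ -6.0 m/s.
So the insect is moving at 6.0 m/s away from the emitter.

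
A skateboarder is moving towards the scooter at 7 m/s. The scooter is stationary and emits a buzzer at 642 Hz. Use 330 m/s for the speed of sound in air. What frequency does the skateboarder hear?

Only the observer moves, toward the source, so f' = f · (v + v_o)/v.
f' = 642 × (330 + 7)/330 = 642 × 337/330 ≈ 656 Hz.

656 Hz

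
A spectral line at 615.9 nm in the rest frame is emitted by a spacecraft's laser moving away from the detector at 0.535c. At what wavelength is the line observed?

1119.0 nm

Relativistic Doppler for wavelength: λ' = λ₀ · √((1 + β)/(1 − β)).
λ' = 615.9 × √(1.5350/0.4650) = 615.9 × 1.81689 ≈ 1119.0 nm.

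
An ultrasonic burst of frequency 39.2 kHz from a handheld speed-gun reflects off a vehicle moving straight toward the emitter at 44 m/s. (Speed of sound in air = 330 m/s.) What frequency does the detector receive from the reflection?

The vehicle first receives the wave as a moving observer: f₁ = f₀ · (v + u)/v = 39.2 × (330 + 44)/330 ≈ 44.4 kHz.
The reflection then acts as a moving source: f₂ = f₁ · v/(v − u) ≈ 51.3 kHz.

51.3 kHz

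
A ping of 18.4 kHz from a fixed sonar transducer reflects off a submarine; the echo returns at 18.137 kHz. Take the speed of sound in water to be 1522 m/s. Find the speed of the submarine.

11.0 m/s

Double Doppler shift off a moving reflector: f₂ = f₀ · (v + u)/(v − u) (u > 0 toward emitter).
Rearranging, u = v · (f₂ − f₀)/(f₂ + f₀) = 1522 × -0.263/36.537 ≈ -11.0 m/s.
So the submarine is moving at 11.0 m/s away from the emitter.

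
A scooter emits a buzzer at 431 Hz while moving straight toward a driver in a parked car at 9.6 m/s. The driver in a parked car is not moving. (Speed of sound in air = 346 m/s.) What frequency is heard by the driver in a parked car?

Only the source moves, toward the listener, so f' = f · v/(v − v_s).
f' = 431 × 346/(346 − 9.6) = 431 × 346/336.4 ≈ 443 Hz.

443 Hz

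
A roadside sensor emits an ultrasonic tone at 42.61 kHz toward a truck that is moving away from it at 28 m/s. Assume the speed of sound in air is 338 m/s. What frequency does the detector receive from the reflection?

36.1 kHz

At the truck (a moving observer), f₁ = f₀ · (v − u)/v = 42.61 × 310/338 ≈ 39.1 kHz.
The reflection then acts as a moving source: f₂ = f₁ · v/(v + u) ≈ 36.1 kHz.
Equivalently f₂ = f₀ · (v − u)/(v + u).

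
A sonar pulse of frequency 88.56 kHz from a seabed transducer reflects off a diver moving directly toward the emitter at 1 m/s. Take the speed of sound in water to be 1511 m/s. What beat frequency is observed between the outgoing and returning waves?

117 Hz

At the diver (a moving observer), f₁ = f₀ · (v + u)/v = 88.56 × 1512/1511 ≈ 88.6186 kHz.
On reflection it acts as a source moving toward the stationary detector: f₂ = f₁ · v/(v − u) = 88.6186 × 1511/1510 ≈ 88.6773 kHz.
Equivalently f₂ = f₀ · (v + u)/(v − u).
Beat frequency (with f₀ = 88560 Hz): |f₂ − f₀| = 2u·f₀/(v − u) = 2 × 1 × 88560/1510 ≈ 117 Hz.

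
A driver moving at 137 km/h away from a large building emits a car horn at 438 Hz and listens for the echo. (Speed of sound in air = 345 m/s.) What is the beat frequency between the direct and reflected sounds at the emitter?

137 km/h = 38.06 m/s.
The large building receives the sound from a moving source: f₁ = f₀ · v/(v + v_e) = 438 × 345/383.06 ≈ 394.5 Hz.
On the return leg the driver is a moving observer: f₂ = f₁ · (v − v_e)/v = 394.5 × 306.94/345 ≈ 351.0 Hz.
Equivalently f₂ = f₀ · (v − v_e)/(v + v_e).
Beat against the emitted tone: |f₂ − f₀| = 2v_e·f₀/(v + v_e) = 2 × 38.06 × 438/383.06 ≈ 87 Hz.

87 Hz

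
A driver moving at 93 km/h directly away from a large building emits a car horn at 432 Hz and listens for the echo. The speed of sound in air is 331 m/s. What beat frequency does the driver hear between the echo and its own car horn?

63 Hz

93 km/h = 25.83 m/s.
The large building receives the sound from a moving source: f₁ = f₀ · v/(v + v_e) = 432 × 331/356.83 ≈ 400.7 Hz.
On the return leg the driver is a moving observer: f₂ = f₁ · (v − v_e)/v = 400.7 × 305.17/331 ≈ 369.4 Hz.
Equivalently f₂ = f₀ · (v − v_e)/(v + v_e).
Beat against the emitted tone: |f₂ − f₀| = 2v_e·f₀/(v + v_e) = 2 × 25.83 × 432/356.83 ≈ 63 Hz.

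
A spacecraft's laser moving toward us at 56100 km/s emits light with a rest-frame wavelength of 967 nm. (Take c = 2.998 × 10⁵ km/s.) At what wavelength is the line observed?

800.2 nm

β = v/c = 56100/299800 = 0.1871.
Relativistic Doppler for wavelength: λ' = λ₀ · √((1 − β)/(1 + β)).
λ' = 967 × √(0.8129/1.1871) = 967 × 0.82749 ≈ 800.2 nm.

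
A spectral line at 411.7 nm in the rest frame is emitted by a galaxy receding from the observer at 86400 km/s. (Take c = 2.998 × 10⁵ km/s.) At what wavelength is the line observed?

553.8 nm

β = v/c = 86400/299800 = 0.2882.
Relativistic Doppler for wavelength: λ' = λ₀ · √((1 + β)/(1 − β)).
λ' = 411.7 × √(1.2882/0.7118) = 411.7 × 1.34527 ≈ 553.8 nm.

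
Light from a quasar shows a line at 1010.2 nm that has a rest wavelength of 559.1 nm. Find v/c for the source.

0.531

λ'/λ₀ = 1.8068 > 1 (redshift), so the source is receding.
λ'/λ₀ = √((1 + β)/(1 − β)) for a receding source ⇒ β = (r² − 1)/(r² + 1) with r = λ'/λ₀.
β = (3.2646 − 1)/(3.2646 + 1) ≈ 0.531.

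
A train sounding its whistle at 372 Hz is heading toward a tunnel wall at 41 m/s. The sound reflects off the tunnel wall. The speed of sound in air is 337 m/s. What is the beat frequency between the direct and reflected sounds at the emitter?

The tunnel wall receives the sound from a moving source: f₁ = f₀ · v/(v − v_e) = 372 × 337/296 ≈ 423.5 Hz.
On the return leg the train is a moving observer: f₂ = f₁ · (v + v_e)/v = 423.5 × 378/337 ≈ 475.1 Hz.
Equivalently f₂ = f₀ · (v + v_e)/(v − v_e).
Beat against the emitted tone: |f₂ − f₀| = 2v_e·f₀/(v − v_e) = 2 × 41 × 372/296 ≈ 103 Hz.

103 Hz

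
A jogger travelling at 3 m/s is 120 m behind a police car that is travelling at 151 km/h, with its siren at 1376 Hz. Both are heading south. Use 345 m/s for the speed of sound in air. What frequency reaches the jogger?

1238 Hz

151 km/h = 41.94 m/s.
The jogger is behind, so the police car is moving away from it while the jogger is moving toward the police car.
With source receding and observer approaching, f' = f · (v + v_o)/(v + v_s).
f' = 1376 × (345 + 3)/(345 + 41.94) = 1376 × 348/386.94 ≈ 1238 Hz.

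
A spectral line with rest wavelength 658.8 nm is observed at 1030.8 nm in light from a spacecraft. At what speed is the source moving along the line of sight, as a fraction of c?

λ'/λ₀ = 1.5647 > 1 (redshift), so the source is receding.
λ'/λ₀ = √((1 + β)/(1 − β)) for a receding source ⇒ β = (r² − 1)/(r² + 1) with r = λ'/λ₀.
β = (2.4482 − 1)/(2.4482 + 1) ≈ 0.420.

0.420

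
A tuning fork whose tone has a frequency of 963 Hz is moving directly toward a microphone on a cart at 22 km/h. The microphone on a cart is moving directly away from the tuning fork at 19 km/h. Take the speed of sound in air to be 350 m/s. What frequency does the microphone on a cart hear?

22 km/h = 6.111 m/s; 19 km/h = 5.278 m/s.
General Doppler shift: f' = f · (v − v_o)/(v − v_s).
f' = 963 × (350 − 5.278)/(350 − 6.111) = 963 × 344.72/343.89 ≈ 965 Hz.

965 Hz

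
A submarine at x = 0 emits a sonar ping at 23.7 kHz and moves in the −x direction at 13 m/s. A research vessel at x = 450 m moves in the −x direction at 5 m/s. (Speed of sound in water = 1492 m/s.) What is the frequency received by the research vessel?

The observer lies on the +x side, so the source is heading away from the observer and the observer is heading toward the source.
With source receding and observer approaching, f' = f · (v + v_o)/(v + v_s).
f' = 23.7 × (1492 + 5)/(1492 + 13) = 23.7 × 1497/1505 ≈ 23.6 kHz.

23.6 kHz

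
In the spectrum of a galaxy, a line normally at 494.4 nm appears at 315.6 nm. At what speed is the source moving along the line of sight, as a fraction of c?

0.421c

λ'/λ₀ = 0.6383 < 1 (blueshift), so the source is approaching.
λ'/λ₀ = √((1 − β)/(1 + β)) for an approaching source ⇒ β = (1 − r²)/(1 + r²) with r = λ'/λ₀.
β = (1 − 0.4075)/(1 + 0.4075) ≈ 0.421.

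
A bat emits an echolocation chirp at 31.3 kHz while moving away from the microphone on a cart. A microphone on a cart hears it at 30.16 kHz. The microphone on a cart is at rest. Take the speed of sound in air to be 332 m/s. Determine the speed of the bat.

12.5 m/s

f' = f · v/(v + v_s) ⇒ v_s = v · |1 − f/f'|.
v_s = 332 × |1 − 31.3/30.16| = 332 × 0.0378 ≈ 12.5 m/s.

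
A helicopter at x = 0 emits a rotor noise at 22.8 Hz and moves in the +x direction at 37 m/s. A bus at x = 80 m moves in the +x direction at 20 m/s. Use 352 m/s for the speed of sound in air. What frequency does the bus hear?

24.0 Hz

The observer lies on the +x side, so the source is heading toward the observer and the observer is heading away from the source.
With source approaching and observer receding, f' = f · (v − v_o)/(v − v_s).
f' = 22.8 × (352 − 20)/(352 − 37) = 22.8 × 332/315 ≈ 24.0 Hz.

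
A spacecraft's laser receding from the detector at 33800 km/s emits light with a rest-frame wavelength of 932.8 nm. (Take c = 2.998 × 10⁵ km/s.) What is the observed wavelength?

β = v/c = 33800/299800 = 0.1127.
Relativistic Doppler for wavelength: λ' = λ₀ · √((1 + β)/(1 − β)).
λ' = 932.8 × √(1.1127/0.8873) = 932.8 × 1.11988 ≈ 1044.6 nm.

1044.6 nm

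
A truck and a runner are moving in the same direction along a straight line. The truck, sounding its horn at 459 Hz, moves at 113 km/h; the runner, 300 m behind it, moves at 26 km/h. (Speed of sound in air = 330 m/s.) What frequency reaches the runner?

428 Hz

113 km/h = 31.39 m/s; 26 km/h = 7.222 m/s.
The runner is behind, so the truck is moving away from it while the runner is moving toward the truck.
General Doppler shift: f' = f · (v + v_o)/(v + v_s).
f' = 459 × (330 + 7.222)/(330 + 31.39) = 459 × 337.22/361.39 ≈ 428 Hz.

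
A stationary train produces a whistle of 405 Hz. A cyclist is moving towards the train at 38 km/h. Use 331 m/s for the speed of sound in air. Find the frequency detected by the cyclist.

38 km/h = 10.56 m/s.
Moving observer, stationary source: f' = f · (v + v_o)/v.
f' = 405 × (331 + 10.56)/331 = 405 × 341.56/331 ≈ 418 Hz.

418 Hz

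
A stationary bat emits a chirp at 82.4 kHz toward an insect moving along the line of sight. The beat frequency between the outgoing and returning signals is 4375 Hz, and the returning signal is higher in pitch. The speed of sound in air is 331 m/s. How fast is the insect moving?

8.6 m/s

Double Doppler shift off a moving reflector: f₂ = f₀ · (v + u)/(v − u) (u > 0 toward emitter).
Returning signal is higher, so f₂ = f₀ + Δf = 82400 + 4375 = 86775 Hz.
Rearranging, u = v · (f₂ − f₀)/(f₂ + f₀) = 331 × 4375/169175 ≈ 8.6 m/s.
So the insect is moving at 8.6 m/s toward the emitter.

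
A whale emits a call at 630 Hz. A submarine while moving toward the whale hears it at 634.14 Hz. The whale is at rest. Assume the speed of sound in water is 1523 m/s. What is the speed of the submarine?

f' = f · (v + v_o)/v ⇒ v_o = v · |f'/f − 1|.
v_o = 1523 × |634.14/630 − 1| = 1523 × 0.006571 ≈ 10.0 m/s.

10.0 m/s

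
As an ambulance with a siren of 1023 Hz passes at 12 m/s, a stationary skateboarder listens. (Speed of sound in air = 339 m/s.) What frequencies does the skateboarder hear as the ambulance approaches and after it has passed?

Approaching: f₁ = f · v/(v − v_s) = 1023 × 339/327 ≈ 1061 Hz.
Receding: f₂ = f · v/(v + v_s) = 1023 × 339/351 ≈ 988 Hz.

1061 Hz approaching; 988 Hz receding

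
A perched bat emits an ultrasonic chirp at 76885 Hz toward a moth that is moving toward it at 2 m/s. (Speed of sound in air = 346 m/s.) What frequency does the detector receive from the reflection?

The moth first receives the wave as a moving observer: f₁ = f₀ · (v + u)/v = 76885 × (346 + 2)/346 ≈ 77329 Hz.
The reflection then acts as a moving source: f₂ = f₁ · v/(v − u) ≈ 77779 Hz.

77779 Hz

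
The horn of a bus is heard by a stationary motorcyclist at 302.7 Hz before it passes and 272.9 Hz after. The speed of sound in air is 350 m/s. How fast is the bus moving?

18.1 m/s

f₁/f₂ = (v + v_s)/(v − v_s), so v_s = v · (f₁ − f₂)/(f₁ + f₂).
v_s = 350 × (302.7 − 272.9)/(302.7 + 272.9) = 350 × 29.8/575.6 ≈ 18.1 m/s.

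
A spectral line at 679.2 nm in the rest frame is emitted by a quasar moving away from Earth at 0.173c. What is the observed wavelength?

808.9 nm

Relativistic Doppler for wavelength: λ' = λ₀ · √((1 + β)/(1 − β)).
λ' = 679.2 × √(1.1730/0.8270) = 679.2 × 1.19096 ≈ 808.9 nm.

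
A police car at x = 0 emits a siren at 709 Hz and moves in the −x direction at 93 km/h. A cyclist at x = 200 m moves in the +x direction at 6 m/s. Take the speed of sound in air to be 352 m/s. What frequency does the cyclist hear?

93 km/h = 25.83 m/s.
The observer lies on the +x side, so the source is heading away from the observer and the observer is heading away from the source.
With source receding and observer receding, f' = f · (v − v_o)/(v + v_s).
f' = 709 × (352 − 6)/(352 + 25.83) = 709 × 346/377.83 ≈ 649 Hz.

649 Hz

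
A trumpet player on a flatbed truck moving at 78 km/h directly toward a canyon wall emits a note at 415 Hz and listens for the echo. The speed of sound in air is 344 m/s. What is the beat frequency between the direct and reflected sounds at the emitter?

55.8 Hz

78 km/h = 21.67 m/s.
The canyon wall receives the sound from a moving source: f₁ = f₀ · v/(v − v_e) = 415 × 344/322.33 ≈ 442.9 Hz.
On the return leg the trumpet player on a flatbed truck is a moving observer: f₂ = f₁ · (v + v_e)/v = 442.9 × 365.67/344 ≈ 470.8 Hz.
Beat against the emitted tone: |f₂ − f₀| = 2v_e·f₀/(v − v_e) = 2 × 21.67 × 415/322.33 ≈ 55.8 Hz.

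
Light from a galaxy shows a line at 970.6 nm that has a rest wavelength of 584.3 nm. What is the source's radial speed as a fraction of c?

0.468c

λ'/λ₀ = 1.6611 > 1 (redshift), so the source is receding.
λ'/λ₀ = √((1 + β)/(1 − β)) for a receding source ⇒ β = (r² − 1)/(r² + 1) with r = λ'/λ₀.
β = (2.7594 − 1)/(2.7594 + 1) ≈ 0.468.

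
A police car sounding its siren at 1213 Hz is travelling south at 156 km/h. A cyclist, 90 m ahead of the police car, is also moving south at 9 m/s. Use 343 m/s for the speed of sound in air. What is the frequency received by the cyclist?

1352 Hz

156 km/h = 43.33 m/s.
The cyclist is ahead, so the police car is moving toward it while the cyclist is moving away from the police car.
Both move, so f' = f · (v − v_o)/(v − v_s).
f' = 1213 × (343 − 9)/(343 − 43.33) = 1213 × 334/299.67 ≈ 1352 Hz.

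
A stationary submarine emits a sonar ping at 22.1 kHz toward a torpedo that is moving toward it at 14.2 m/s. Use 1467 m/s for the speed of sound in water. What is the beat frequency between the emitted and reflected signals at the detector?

432 Hz

At the torpedo (a moving observer), f₁ = f₀ · (v + u)/v = 22.1 × 1481.2/1467 ≈ 22.314 kHz.
The reflection then acts as a moving source: f₂ = f₁ · v/(v − u) ≈ 22.532 kHz.
Equivalently f₂ = f₀ · (v + u)/(v − u).
Beat frequency (with f₀ = 22100 Hz): |f₂ − f₀| = 2u·f₀/(v − u) = 2 × 14.2 × 22100/1452.8 ≈ 432 Hz.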